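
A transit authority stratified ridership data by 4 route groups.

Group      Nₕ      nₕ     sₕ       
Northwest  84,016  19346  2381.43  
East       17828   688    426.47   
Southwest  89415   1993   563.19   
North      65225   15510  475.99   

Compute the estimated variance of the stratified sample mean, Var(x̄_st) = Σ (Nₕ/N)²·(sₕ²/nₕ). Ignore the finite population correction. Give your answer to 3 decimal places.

53.019

N = 256484. Term for each stratum: Wₕ²sₕ²/nₕ.
Var(x̄_st) = 31.454871 + 1.277242 + 19.342062 + 0.944695 = 53.018870 → 53.019.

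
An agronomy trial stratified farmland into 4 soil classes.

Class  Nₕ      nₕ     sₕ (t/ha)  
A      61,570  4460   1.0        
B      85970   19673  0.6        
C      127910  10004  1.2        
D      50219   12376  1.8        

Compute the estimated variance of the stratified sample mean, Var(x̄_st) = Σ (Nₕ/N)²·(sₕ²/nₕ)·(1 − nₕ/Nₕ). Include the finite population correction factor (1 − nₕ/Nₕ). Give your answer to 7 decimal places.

0.0000336

N = 325669. Term for each stratum: Wₕ²sₕ²/nₕ·(1−nₕ/Nₕ).
Var(x̄_st) = 0.0000074335 + 0.0000009834 + 0.0000204680 + 0.0000046910 = 0.0000335759 → 0.0000336.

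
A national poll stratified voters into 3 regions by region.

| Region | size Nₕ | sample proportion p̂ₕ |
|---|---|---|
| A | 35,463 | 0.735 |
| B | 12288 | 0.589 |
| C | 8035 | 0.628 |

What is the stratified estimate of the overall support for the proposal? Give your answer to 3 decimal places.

N = 35463 + 12288 + 8035 = 55786.
Overall proportion = Σ (Nₕ/N)·p̂ₕ.
Σ Nₕp̂ₕ = 26065.305 + 7237.632 + 5045.98 = 38348.917.
38348.917 / 55786 = 0.68743... → 0.687.

0.687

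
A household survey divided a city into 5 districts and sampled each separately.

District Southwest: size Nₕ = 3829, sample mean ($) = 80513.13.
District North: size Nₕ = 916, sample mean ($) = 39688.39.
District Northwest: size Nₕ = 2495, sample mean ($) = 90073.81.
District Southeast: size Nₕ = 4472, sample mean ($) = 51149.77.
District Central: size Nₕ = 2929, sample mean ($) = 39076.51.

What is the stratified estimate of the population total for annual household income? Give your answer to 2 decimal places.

912570365.19

Estimate total by summing Nₕ·x̄ₕ over strata.
3829·80513.13 + 916·39688.39 + 2495·90073.81 + 4472·51149.77 + 2929·39076.51 = 308284774.77 + 36354565.24 + 224734155.95 + 228741771.44 + 114455097.79 = 912570365.19.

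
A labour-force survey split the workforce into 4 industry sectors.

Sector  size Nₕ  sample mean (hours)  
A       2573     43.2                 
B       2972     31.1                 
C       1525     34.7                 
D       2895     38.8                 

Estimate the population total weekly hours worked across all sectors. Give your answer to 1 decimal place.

368826.3

Population total = Σ Nₕ·x̄ₕ (each stratum's size times its mean).
2573·43.2 + 2972·31.1 + 1525·34.7 + 2895·38.8 = 111153.6 + 92429.2 + 52917.5 + 112326 = 368826.3.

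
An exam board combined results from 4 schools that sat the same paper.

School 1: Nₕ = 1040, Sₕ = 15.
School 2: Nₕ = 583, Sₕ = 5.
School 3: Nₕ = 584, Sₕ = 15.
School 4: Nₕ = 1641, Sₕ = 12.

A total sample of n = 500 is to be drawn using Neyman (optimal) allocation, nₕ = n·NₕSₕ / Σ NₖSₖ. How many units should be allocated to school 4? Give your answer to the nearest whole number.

1: NₕSₕ = 1040·15 = 15600
2: NₕSₕ = 583·5 = 2915
3: NₕSₕ = 584·15 = 8760
4: NₕSₕ = 1641·12 = 19692
Σ NₕSₕ = 46967.
n_4 = 500·19692/46967 = 209.637... → 210.

210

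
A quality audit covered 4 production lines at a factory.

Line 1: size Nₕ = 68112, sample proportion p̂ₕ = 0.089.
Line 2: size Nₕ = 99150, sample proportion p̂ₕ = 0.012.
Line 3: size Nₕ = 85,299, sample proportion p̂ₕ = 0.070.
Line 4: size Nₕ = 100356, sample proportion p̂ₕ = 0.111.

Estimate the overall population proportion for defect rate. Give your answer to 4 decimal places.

0.0690

N = 68112 + 99150 + 85299 + 100356 = 352917.
Overall proportion = Σ (Nₕ/N)·p̂ₕ.
Σ Nₕp̂ₕ = 6061.968 + 1189.8 + 5970.93 + 11139.516 = 24362.214.
24362.214 / 352917 = 0.069031... → 0.0690.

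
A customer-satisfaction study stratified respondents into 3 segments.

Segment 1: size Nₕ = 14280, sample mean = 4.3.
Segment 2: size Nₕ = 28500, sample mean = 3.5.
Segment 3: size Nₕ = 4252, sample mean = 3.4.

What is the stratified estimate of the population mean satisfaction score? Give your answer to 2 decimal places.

3.73

x̄_st = (Σ Nₕx̄ₕ) / (Σ Nₕ) = (14280·4.3 + 28500·3.5 + 4252·3.4) / 47032
= 175610.8 / 47032 = 3.7339... → 3.73.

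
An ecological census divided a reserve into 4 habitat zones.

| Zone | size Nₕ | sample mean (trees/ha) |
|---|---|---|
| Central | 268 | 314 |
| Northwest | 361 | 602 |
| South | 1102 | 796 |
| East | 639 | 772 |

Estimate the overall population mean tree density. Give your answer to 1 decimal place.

x̄_st = (Σ Nₕx̄ₕ) / (Σ Nₕ) = (268·314 + 361·602 + 1102·796 + 639·772) / 2370
= 1671974 / 2370 = 705.474... → 705.5.

705.5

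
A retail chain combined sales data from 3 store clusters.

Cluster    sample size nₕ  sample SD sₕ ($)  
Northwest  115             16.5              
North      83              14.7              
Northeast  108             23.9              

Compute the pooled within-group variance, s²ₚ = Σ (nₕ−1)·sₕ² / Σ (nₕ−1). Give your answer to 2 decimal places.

362.62

Northwest: (115−1)·16.5² = 114·272.25 = 31036.5
North: (83−1)·14.7² = 82·216.09 = 17719.38
Northeast: (108−1)·23.9² = 107·571.21 = 61119.47
Numerator = 109875.35; denominator = Σ(nₕ−1) = 303.
s²ₚ = 109875.35/303 = 362.6249... → 362.62.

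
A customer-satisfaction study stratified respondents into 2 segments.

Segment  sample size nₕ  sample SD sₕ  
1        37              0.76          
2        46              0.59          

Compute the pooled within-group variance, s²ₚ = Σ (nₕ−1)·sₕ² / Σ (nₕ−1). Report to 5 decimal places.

Degrees of freedom: 36 + 45 = 81.
Σ(nₕ−1)sₕ² = 36·0.5776 + 45·0.3481 = 36.4581.
s²ₚ = 36.4581 / 81 = 0.4501 → 0.45010.

0.45010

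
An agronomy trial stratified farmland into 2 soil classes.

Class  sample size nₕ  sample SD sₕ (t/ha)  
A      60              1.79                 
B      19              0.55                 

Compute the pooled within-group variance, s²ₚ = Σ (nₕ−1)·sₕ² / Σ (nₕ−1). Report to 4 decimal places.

2.5258

Degrees of freedom: 59 + 18 = 77.
Σ(nₕ−1)sₕ² = 59·3.2041 + 18·0.3025 = 194.4869.
s²ₚ = 194.4869 / 77 = 2.525804... → 2.5258.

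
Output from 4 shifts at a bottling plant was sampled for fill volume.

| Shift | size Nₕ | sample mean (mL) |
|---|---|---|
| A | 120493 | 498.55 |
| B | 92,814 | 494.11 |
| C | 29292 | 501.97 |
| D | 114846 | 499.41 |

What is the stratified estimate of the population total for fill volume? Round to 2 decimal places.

177991056.79

Estimate total by summing Nₕ·x̄ₕ over strata.
120493·498.55 + 92814·494.11 + 29292·501.97 + 114846·499.41 = 60071785.15 + 45860325.54 + 14703705.24 + 57355240.86 = 177991056.79.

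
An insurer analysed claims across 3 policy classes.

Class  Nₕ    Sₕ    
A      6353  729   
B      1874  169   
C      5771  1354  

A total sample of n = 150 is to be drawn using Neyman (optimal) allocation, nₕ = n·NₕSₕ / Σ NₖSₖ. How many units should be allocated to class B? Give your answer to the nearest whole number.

4

A: NₕSₕ = 6353·729 = 4631337
B: NₕSₕ = 1874·169 = 316706
C: NₕSₕ = 5771·1354 = 7813934
Σ NₕSₕ = 12761977.
n_B = 150·316706/12761977 = 3.722... → 4.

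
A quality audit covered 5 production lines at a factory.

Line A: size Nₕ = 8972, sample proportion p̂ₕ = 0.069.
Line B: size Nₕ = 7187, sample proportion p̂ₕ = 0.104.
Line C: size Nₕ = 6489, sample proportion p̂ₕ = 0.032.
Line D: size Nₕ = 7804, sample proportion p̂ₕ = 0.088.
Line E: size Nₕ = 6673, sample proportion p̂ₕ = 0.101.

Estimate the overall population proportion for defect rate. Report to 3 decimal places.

0.079

N = 8972 + 7187 + 6489 + 7804 + 6673 = 37125.
Overall proportion = Σ (Nₕ/N)·p̂ₕ.
Σ Nₕp̂ₕ = 619.068 + 747.448 + 207.648 + 686.752 + 673.973 = 2934.889.
2934.889 / 37125 = 0.07905... → 0.079.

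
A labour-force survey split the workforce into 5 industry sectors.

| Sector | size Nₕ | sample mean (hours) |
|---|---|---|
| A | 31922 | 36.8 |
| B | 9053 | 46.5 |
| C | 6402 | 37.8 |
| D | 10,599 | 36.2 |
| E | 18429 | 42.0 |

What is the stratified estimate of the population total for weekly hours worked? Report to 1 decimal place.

Estimate total by summing Nₕ·x̄ₕ over strata.
31922·36.8 + 9053·46.5 + 6402·37.8 + 10599·36.2 + 18429·42.0 = 1174729.6 + 420964.5 + 241995.6 + 383683.8 + 774018 = 2995391.5.

2995391.5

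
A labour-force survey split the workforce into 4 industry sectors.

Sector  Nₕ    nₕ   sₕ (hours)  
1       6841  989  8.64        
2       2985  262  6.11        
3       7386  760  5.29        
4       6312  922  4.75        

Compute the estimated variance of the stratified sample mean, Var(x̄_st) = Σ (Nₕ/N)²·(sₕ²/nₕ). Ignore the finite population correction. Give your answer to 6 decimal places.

0.014069

N = 23524; Wₕ = Nₕ/N.
sector 1: (6841/23524)²·8.64²/989 = 0.006383341
sector 2: (2985/23524)²·6.11²/262 = 0.002294285
sector 3: (7386/23524)²·5.29²/760 = 0.003629895
sector 4: (6312/23524)²·4.75²/922 = 0.001761846
Sum = 0.014069367 → 0.014069.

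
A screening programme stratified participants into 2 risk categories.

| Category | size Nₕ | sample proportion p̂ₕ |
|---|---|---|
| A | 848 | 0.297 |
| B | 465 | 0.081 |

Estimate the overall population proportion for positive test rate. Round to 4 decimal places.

0.2205

Wₕ = Nₕ/N with N = 1313: 0.6458, 0.3542.
p̂_st = 0.6458·0.297 + 0.3542·0.081 ≈ 0.220503... → 0.2205.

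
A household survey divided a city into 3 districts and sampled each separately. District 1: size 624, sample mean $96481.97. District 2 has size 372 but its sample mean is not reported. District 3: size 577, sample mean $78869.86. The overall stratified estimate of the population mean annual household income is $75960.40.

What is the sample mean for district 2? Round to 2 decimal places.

37024.33

N = 624 + 372 + 577 = 1573.
Overall total = μ·N = 75960.40·1573 = 119485709.2.
Subtract the known strata: 624·96481.97 + 577·78869.86 = 105712658.5.
Remaining total for district 2: 119485709.2 − 105712658.5 = 13773050.7.
Divide by its size: 13773050.7 / 372 = 37024.3298... → 37024.33.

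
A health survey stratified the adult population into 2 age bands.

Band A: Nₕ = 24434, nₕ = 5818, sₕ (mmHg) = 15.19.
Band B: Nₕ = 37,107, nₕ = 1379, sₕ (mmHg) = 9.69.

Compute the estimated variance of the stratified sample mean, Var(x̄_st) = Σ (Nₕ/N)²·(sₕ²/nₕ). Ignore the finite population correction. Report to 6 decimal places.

0.031007

N = 61541. Term for each stratum: Wₕ²sₕ²/nₕ.
Var(x̄_st) = 0.006251754 + 0.024755168 = 0.031006922 → 0.031007.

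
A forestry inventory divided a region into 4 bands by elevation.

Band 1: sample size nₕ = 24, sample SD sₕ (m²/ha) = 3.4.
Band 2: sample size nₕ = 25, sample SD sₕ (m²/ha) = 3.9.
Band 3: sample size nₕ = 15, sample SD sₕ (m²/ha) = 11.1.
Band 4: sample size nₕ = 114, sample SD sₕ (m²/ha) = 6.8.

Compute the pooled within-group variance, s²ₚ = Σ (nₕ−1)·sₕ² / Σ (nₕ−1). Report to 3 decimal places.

Degrees of freedom: 23 + 24 + 14 + 113 = 174.
Σ(nₕ−1)sₕ² = 23·11.56 + 24·15.21 + 14·123.21 + 113·46.24 = 7580.98.
s²ₚ = 7580.98 / 174 = 43.56885... → 43.569.

43.569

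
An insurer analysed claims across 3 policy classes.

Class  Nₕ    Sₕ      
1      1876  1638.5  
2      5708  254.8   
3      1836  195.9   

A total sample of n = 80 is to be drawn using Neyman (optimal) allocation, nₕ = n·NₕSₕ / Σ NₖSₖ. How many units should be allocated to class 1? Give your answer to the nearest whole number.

50

Σ NₕSₕ = 1876·1638.5 + 5708·254.8 + 1836·195.9 = 4887896.8.
Share for 1: 3073826/4887896.8 = 0.62886.
n_1 = 80 × 0.62886 = 50.309... → 50.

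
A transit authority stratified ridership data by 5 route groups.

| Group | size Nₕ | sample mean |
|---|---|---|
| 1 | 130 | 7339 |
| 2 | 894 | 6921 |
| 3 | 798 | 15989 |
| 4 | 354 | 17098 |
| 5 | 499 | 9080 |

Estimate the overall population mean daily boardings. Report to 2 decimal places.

N = 2675; weights Wₕ = Nₕ/N = (0.0486, 0.3342, 0.2983, 0.1323, 0.1865).
x̄_st = Σ Wₕ·x̄ₕ = 0.0486·7339 + 0.3342·6921 + 0.2983·15989 + 0.1323·17098 + 0.1865·9080 ≈ 11395.9918...
→ 11395.99.

11395.99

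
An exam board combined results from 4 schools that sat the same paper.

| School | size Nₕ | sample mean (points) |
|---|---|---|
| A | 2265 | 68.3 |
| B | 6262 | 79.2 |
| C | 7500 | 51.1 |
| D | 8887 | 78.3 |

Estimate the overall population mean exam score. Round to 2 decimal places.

N = 2265 + 6262 + 7500 + 8887 = 24914.
Weight each subgroup mean by Nₕ/N and sum.
Σ Nₕx̄ₕ = 2265·68.3 + 6262·79.2 + 7500·51.1 + 8887·78.3 = 154699.5 + 495950.4 + 383250 + 695852.1 = 1729752.
Divide by N: 1729752 / 24914 = 69.4289... → 69.43.

69.43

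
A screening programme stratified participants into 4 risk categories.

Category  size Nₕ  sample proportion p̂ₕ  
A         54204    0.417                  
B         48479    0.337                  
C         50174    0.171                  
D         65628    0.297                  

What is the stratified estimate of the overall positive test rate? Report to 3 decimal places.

N = 54204 + 48479 + 50174 + 65628 = 218485.
Overall proportion = Σ (Nₕ/N)·p̂ₕ.
Σ Nₕp̂ₕ = 22603.068 + 16337.423 + 8579.754 + 19491.516 = 67011.761.
67011.761 / 218485 = 0.30671... → 0.307.

0.307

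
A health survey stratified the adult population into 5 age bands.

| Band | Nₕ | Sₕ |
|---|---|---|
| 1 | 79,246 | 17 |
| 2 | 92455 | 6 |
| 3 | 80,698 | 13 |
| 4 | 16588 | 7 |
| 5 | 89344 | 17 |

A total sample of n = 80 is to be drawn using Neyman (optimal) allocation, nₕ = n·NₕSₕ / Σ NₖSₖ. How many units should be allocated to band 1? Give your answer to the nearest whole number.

Σ NₕSₕ = 79246·17 + 92455·6 + 80698·13 + 16588·7 + 89344·17 = 4585950.
Share for 1: 1347182/4585950 = 0.29376.
n_1 = 80 × 0.29376 = 23.501... → 24.

24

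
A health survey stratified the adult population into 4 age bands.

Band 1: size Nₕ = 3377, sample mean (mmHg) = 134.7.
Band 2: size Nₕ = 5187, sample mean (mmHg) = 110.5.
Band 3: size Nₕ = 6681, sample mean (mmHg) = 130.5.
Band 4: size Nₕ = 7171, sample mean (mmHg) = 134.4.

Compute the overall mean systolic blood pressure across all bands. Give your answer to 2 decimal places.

127.75

N = 22416; weights Wₕ = Nₕ/N = (0.1507, 0.2314, 0.2980, 0.3199).
x̄_st = Σ Wₕ·x̄ₕ = 0.1507·134.7 + 0.2314·110.5 + 0.2980·130.5 + 0.3199·134.4 ≈ 127.7524...
→ 127.75.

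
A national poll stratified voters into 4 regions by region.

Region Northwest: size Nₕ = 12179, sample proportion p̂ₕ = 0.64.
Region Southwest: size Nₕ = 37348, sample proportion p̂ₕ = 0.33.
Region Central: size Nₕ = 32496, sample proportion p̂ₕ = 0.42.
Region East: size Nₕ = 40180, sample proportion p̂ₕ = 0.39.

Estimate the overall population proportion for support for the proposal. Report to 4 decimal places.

Wₕ = Nₕ/N with N = 122203: 0.0997, 0.3056, 0.2659, 0.3288.
p̂_st = 0.0997·0.64 + 0.3056·0.33 + 0.2659·0.42 + 0.3288·0.39 ≈ 0.404556... → 0.4046.

0.4046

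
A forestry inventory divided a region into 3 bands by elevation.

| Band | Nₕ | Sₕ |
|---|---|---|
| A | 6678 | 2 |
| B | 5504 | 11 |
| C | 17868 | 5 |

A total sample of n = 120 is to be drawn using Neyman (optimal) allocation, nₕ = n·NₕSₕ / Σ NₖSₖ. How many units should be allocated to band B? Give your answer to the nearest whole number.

45

A: NₕSₕ = 6678·2 = 13356
B: NₕSₕ = 5504·11 = 60544
C: NₕSₕ = 17868·5 = 89340
Σ NₕSₕ = 163240.
n_B = 120·60544/163240 = 44.507... → 45.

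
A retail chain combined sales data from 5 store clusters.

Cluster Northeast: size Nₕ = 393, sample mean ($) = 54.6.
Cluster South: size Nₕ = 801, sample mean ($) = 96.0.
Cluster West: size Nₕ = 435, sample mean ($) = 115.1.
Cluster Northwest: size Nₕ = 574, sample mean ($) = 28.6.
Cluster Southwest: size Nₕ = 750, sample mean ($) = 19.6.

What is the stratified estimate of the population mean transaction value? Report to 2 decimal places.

60.80

N = 393 + 801 + 435 + 574 + 750 = 2953.
Weight each subgroup mean by Nₕ/N and sum.
Σ Nₕx̄ₕ = 393·54.6 + 801·96.0 + 435·115.1 + 574·28.6 + 750·19.6 = 21457.8 + 76896 + 50068.5 + 16416.4 + 14700 = 179538.7.
Divide by N: 179538.7 / 2953 = 60.7987... → 60.80.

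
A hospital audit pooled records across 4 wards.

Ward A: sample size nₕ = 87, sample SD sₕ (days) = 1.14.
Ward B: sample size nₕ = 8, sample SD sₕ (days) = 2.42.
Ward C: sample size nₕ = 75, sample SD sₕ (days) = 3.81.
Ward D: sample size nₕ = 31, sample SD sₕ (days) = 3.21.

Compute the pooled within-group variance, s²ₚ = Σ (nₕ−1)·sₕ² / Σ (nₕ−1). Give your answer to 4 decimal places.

7.7973

Degrees of freedom: 86 + 7 + 74 + 30 = 197.
Σ(nₕ−1)sₕ² = 86·1.2996 + 7·5.8564 + 74·14.5161 + 30·10.3041 = 1536.0748.
s²ₚ = 1536.0748 / 197 = 7.797334... → 7.7973.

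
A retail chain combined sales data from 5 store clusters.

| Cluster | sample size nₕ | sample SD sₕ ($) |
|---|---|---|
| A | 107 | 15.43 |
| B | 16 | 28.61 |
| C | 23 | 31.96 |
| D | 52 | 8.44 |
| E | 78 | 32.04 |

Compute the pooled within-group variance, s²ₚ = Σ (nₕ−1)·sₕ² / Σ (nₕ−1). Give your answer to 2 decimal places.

A: (107−1)·15.43² = 106·238.0849 = 25236.9994
B: (16−1)·28.61² = 15·818.5321 = 12277.9815
C: (23−1)·31.96² = 22·1021.4416 = 22471.7152
D: (52−1)·8.44² = 51·71.2336 = 3632.9136
E: (78−1)·32.04² = 77·1026.5616 = 79045.2432
Numerator = 142664.8529; denominator = Σ(nₕ−1) = 271.
s²ₚ = 142664.8529/271 = 526.4386... → 526.44.

526.44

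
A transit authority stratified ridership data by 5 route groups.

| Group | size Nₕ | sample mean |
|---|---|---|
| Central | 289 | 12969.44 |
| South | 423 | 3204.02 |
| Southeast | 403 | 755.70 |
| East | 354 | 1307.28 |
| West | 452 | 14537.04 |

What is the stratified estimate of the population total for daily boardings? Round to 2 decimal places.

12441534.92

Population total = Σ Nₕ·x̄ₕ (each stratum's size times its mean).
289·12969.44 + 423·3204.02 + 403·755.70 + 354·1307.28 + 452·14537.04 = 3748168.16 + 1355300.46 + 304547.1 + 462777.12 + 6570742.08 = 12441534.92.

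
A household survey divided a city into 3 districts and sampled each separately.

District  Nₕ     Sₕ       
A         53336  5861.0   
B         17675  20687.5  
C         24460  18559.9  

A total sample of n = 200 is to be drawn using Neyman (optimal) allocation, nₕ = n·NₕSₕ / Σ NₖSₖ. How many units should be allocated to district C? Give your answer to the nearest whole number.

80

A: NₕSₕ = 53336·5861.0 = 312602296
B: NₕSₕ = 17675·20687.5 = 365651562.5
C: NₕSₕ = 24460·18559.9 = 453975154
Σ NₕSₕ = 1132229012.5.
n_C = 200·453975154/1132229012.5 = 80.191... → 80.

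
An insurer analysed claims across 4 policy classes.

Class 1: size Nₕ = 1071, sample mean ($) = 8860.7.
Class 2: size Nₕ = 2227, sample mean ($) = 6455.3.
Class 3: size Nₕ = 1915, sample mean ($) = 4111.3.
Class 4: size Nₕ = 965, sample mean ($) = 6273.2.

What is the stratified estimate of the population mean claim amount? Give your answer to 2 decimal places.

x̄_st = (Σ Nₕx̄ₕ) / (Σ Nₕ) = (1071·8860.7 + 2227·6455.3 + 1915·4111.3 + 965·6273.2) / 6178
= 37792540.3 / 6178 = 6117.2775... → 6117.28.

6117.28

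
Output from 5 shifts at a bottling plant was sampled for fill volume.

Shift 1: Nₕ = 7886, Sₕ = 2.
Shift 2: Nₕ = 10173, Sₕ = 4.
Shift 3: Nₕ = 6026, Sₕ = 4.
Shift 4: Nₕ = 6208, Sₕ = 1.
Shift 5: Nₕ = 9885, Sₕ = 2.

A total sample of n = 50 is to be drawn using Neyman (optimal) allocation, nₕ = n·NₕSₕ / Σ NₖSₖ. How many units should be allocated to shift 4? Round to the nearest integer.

3

1: NₕSₕ = 7886·2 = 15772
2: NₕSₕ = 10173·4 = 40692
3: NₕSₕ = 6026·4 = 24104
4: NₕSₕ = 6208·1 = 6208
5: NₕSₕ = 9885·2 = 19770
Σ NₕSₕ = 106546.
n_4 = 50·6208/106546 = 2.913... → 3.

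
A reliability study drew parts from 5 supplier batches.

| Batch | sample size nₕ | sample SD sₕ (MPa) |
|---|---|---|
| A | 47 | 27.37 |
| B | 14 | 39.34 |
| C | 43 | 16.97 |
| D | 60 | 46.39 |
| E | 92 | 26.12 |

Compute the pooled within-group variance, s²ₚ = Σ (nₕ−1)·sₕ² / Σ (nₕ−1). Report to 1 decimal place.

A: (47−1)·27.37² = 46·749.1169 = 34459.3774
B: (14−1)·39.34² = 13·1547.6356 = 20119.2628
C: (43−1)·16.97² = 42·287.9809 = 12095.1978
D: (60−1)·46.39² = 59·2152.0321 = 126969.8939
E: (92−1)·26.12² = 91·682.2544 = 62085.1504
Numerator = 255728.8823; denominator = Σ(nₕ−1) = 251.
s²ₚ = 255728.8823/251 = 1018.840... → 1018.8.

1018.8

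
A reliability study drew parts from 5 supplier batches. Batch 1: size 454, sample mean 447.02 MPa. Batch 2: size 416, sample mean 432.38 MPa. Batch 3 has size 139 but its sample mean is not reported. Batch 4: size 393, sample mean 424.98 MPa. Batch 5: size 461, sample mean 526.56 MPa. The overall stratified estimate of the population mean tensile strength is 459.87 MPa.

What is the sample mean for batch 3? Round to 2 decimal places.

Σ Nₕx̄ₕ = N·μ, so 139·x̄_3 = 1863·459.87 − (454·447.02 + 416·432.38 + 393·424.98 + 461·526.56).
= 856737.81 − 792578.46 = 64159.35.
x̄_3 = 64159.35 / 139 = 461.5781... → 461.58.

461.58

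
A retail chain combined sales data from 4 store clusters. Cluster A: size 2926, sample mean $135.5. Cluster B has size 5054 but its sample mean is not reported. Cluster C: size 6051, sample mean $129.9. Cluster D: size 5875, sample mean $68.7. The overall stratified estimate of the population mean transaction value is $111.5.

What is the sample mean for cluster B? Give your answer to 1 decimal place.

125.3

N = 2926 + 5054 + 6051 + 5875 = 19906.
Overall total = μ·N = 111.5·19906 = 2219519.
Subtract the known strata: 2926·135.5 + 6051·129.9 + 5875·68.7 = 1586110.4.
Remaining total for cluster B: 2219519 − 1586110.4 = 633408.6.
Divide by its size: 633408.6 / 5054 = 125.328... → 125.3.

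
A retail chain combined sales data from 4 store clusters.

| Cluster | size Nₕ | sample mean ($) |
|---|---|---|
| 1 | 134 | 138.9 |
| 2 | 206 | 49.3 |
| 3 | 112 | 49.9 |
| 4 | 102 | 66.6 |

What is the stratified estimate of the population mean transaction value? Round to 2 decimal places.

N = 554; weights Wₕ = Nₕ/N = (0.2419, 0.3718, 0.2022, 0.1841).
x̄_st = Σ Wₕ·x̄ₕ = 0.2419·138.9 + 0.3718·49.3 + 0.2022·49.9 + 0.1841·66.6 ≈ 74.2787...
→ 74.28.

74.28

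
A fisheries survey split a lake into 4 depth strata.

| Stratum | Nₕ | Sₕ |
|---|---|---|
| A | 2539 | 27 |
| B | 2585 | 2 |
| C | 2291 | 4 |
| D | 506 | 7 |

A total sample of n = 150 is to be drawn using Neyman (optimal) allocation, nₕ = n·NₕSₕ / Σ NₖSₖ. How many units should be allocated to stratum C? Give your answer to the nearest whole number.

A: NₕSₕ = 2539·27 = 68553
B: NₕSₕ = 2585·2 = 5170
C: NₕSₕ = 2291·4 = 9164
D: NₕSₕ = 506·7 = 3542
Σ NₕSₕ = 86429.
n_C = 150·9164/86429 = 15.904... → 16.

16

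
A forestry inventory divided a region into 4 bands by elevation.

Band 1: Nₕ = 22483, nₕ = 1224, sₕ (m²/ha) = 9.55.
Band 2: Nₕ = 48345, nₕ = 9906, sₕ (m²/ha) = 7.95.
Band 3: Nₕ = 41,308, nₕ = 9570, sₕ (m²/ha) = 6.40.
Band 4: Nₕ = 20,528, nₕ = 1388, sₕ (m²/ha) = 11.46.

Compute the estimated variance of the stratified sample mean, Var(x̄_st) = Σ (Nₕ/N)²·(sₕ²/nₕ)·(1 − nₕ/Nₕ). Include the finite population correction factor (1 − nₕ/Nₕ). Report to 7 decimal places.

N = 132664. Term for each stratum: Wₕ²sₕ²/nₕ·(1−nₕ/Nₕ).
Var(x̄_st) = 0.0020235607 + 0.0006736796 + 0.0003188273 + 0.0021123319 = 0.0051283996 → 0.0051284.

0.0051284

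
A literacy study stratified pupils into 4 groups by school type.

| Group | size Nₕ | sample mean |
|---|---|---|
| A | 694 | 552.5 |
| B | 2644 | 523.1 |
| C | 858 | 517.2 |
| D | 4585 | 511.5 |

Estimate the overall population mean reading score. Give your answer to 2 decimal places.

518.79

N = 8781; weights Wₕ = Nₕ/N = (0.0790, 0.3011, 0.0977, 0.5222).
x̄_st = Σ Wₕ·x̄ₕ = 0.0790·552.5 + 0.3011·523.1 + 0.0977·517.2 + 0.5222·511.5 ≈ 518.7902...
→ 518.79.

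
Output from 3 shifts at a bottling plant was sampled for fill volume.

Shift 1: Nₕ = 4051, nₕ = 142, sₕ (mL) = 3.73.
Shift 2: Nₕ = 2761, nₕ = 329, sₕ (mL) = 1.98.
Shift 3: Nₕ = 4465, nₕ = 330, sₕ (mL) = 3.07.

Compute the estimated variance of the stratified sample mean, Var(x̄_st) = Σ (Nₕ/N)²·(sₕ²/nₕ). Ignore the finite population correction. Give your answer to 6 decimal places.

0.017835

N = 11277; Wₕ = Nₕ/N.
shift 1: (4051/11277)²·3.73²/142 = 0.012643481
shift 2: (2761/11277)²·1.98²/329 = 0.000714299
shift 3: (4465/11277)²·3.07²/330 = 0.004477325
Sum = 0.017835104 → 0.017835.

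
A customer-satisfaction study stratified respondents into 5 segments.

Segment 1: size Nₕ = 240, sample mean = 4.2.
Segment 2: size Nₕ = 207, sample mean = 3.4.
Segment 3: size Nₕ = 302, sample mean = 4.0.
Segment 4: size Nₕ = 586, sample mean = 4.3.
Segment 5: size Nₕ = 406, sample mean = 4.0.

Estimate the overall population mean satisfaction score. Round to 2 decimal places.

N = 240 + 207 + 302 + 586 + 406 = 1741.
Weight each subgroup mean by Nₕ/N and sum.
Σ Nₕx̄ₕ = 240·4.2 + 207·3.4 + 302·4.0 + 586·4.3 + 406·4.0 = 1008 + 703.8 + 1208 + 2519.8 + 1624 = 7063.6.
Divide by N: 7063.6 / 1741 = 4.0572... → 4.06.

4.06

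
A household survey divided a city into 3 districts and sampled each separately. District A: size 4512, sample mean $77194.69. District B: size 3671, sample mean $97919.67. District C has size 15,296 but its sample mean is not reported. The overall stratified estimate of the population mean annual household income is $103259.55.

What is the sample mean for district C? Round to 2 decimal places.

Σ Nₕx̄ₕ = N·μ, so 15296·x̄_C = 23479·103259.55 − (4512·77194.69 + 3671·97919.67).
= 2424430974.45 − 707765549.85 = 1716665424.6.
x̄_C = 1716665424.6 / 15296 = 112229.6956... → 112229.70.

112229.70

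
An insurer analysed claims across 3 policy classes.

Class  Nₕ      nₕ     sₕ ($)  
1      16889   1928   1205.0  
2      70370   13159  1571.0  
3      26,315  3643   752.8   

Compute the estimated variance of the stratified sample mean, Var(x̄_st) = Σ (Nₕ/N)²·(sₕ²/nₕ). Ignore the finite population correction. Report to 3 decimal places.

N = 113574; Wₕ = Nₕ/N.
class 1: (16889/113574)²·1205.0²/1928 = 16.653944
class 2: (70370/113574)²·1571.0²/13159 = 72.002362
class 3: (26315/113574)²·752.8²/3643 = 8.351201
Sum = 97.007507 → 97.008.

97.008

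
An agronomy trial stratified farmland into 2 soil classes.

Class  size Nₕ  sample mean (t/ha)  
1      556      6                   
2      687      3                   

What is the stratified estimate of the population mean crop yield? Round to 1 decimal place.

N = 556 + 687 = 1243.
Weight each subgroup mean by Nₕ/N and sum.
Σ Nₕx̄ₕ = 556·6 + 687·3 = 3336 + 2061 = 5397.
Divide by N: 5397 / 1243 = 4.342... → 4.3.

4.3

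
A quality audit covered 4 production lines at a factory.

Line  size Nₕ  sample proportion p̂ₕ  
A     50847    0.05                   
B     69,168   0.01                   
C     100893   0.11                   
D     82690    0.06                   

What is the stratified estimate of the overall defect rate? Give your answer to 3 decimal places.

Wₕ = Nₕ/N with N = 303598: 0.1675, 0.2278, 0.3323, 0.2724.
p̂_st = 0.1675·0.05 + 0.2278·0.01 + 0.3323·0.11 + 0.2724·0.06 ≈ 0.06355... → 0.064.

0.064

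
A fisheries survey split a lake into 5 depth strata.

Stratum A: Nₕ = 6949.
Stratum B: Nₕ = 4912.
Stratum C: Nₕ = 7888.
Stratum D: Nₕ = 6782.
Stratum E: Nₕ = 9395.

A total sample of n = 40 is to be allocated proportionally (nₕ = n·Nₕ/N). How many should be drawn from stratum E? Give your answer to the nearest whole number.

10

N = 6949 + 4912 + 7888 + 6782 + 9395 = 35926.
n_E = 40·9395/35926 = 10.460... → 10.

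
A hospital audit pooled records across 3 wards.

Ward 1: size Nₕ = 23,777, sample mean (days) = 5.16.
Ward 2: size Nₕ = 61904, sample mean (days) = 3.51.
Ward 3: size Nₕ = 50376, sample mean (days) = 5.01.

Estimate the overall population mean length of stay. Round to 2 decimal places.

4.35

N = 136057; weights Wₕ = Nₕ/N = (0.1748, 0.4550, 0.3703).
x̄_st = Σ Wₕ·x̄ₕ = 0.1748·5.16 + 0.4550·3.51 + 0.3703·5.01 ≈ 4.3537...
→ 4.35.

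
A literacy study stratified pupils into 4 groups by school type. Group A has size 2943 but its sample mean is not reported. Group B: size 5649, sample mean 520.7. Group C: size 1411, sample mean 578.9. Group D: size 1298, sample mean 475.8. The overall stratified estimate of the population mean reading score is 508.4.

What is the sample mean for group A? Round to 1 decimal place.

465.4

N = 2943 + 5649 + 1411 + 1298 = 11301.
Overall total = μ·N = 508.4·11301 = 5745428.4.
Subtract the known strata: 5649·520.7 + 1411·578.9 + 1298·475.8 = 4375850.6.
Remaining total for group A: 5745428.4 − 4375850.6 = 1369577.8.
Divide by its size: 1369577.8 / 2943 = 465.368... → 465.4.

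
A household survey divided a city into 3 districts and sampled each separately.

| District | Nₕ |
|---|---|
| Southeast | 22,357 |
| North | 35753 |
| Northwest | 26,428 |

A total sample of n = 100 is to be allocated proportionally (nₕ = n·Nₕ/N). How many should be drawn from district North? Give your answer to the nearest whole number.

42

N = 22357 + 35753 + 26428 = 84538.
n_North = 100·35753/84538 = 42.292... → 42.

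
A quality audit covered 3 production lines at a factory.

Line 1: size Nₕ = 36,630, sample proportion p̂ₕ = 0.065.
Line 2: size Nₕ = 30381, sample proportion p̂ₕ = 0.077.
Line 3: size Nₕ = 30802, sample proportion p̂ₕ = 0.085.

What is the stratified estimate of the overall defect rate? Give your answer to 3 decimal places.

Wₕ = Nₕ/N with N = 97813: 0.3745, 0.3106, 0.3149.
p̂_st = 0.3745·0.065 + 0.3106·0.077 + 0.3149·0.085 ≈ 0.07503... → 0.075.

0.075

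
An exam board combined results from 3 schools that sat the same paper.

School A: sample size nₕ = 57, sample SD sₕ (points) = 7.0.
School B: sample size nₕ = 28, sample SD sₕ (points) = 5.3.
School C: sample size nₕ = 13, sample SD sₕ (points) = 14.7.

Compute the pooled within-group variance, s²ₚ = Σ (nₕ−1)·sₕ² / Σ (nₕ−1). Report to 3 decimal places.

64.163

Degrees of freedom: 56 + 27 + 12 = 95.
Σ(nₕ−1)sₕ² = 56·49 + 27·28.09 + 12·216.09 = 6095.51.
s²ₚ = 6095.51 / 95 = 64.16326... → 64.163.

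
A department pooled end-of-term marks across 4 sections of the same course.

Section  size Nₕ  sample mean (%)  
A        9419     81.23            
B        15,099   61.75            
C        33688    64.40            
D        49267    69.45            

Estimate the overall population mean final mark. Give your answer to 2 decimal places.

67.82

N = 9419 + 15099 + 33688 + 49267 = 107473.
Overall mean = Σ (Nₕ/N)·x̄ₕ — weight by population share, not a simple average.
Σ Nₕx̄ₕ = 9419·81.23 + 15099·61.75 + 33688·64.40 + 49267·69.45 = 765105.37 + 932363.25 + 2169507.2 + 3421593.15 = 7288568.97.
Divide by N: 7288568.97 / 107473 = 67.8177... → 67.82.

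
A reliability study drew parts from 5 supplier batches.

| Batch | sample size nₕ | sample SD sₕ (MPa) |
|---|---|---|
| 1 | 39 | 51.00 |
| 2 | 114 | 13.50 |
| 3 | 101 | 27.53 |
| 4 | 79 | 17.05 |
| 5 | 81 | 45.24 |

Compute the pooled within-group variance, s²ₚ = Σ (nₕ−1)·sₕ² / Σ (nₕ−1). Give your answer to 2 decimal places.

Degrees of freedom: 38 + 113 + 100 + 78 + 80 = 409.
Σ(nₕ−1)sₕ² = 38·2601 + 113·182.25 + 100·757.9009 + 78·290.7025 + 80·2046.6576 = 381629.743.
s²ₚ = 381629.743 / 409 = 933.0801... → 933.08.

933.08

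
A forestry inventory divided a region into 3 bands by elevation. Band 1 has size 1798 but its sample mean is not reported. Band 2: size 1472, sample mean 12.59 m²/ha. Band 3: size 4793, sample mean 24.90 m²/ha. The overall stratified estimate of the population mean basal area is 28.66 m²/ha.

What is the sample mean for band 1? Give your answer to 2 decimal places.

51.84

Σ Nₕx̄ₕ = N·μ, so 1798·x̄_1 = 8063·28.66 − (1472·12.59 + 4793·24.90).
= 231085.58 − 137878.18 = 93207.4.
x̄_1 = 93207.4 / 1798 = 51.8395... → 51.84.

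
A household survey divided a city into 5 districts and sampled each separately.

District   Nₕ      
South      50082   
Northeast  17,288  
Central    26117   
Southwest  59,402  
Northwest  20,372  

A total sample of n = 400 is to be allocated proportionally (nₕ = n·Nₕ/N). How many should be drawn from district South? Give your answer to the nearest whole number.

116

N = 50082 + 17288 + 26117 + 59402 + 20372 = 173261.
n_South = 400·50082/173261 = 115.622... → 116.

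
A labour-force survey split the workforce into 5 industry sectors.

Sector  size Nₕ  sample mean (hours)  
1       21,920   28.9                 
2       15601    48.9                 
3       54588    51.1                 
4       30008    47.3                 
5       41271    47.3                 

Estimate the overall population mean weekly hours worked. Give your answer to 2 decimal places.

N = 163388; weights Wₕ = Nₕ/N = (0.1342, 0.0955, 0.3341, 0.1837, 0.2526).
x̄_st = Σ Wₕ·x̄ₕ = 0.1342·28.9 + 0.0955·48.9 + 0.3341·51.1 + 0.1837·47.3 + 0.2526·47.3 ≈ 46.2538...
→ 46.25.

46.25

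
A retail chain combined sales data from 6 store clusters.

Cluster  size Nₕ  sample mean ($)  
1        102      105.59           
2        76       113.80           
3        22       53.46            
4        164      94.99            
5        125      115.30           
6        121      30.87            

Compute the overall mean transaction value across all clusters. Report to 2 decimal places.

89.05

N = 610; weights Wₕ = Nₕ/N = (0.1672, 0.1246, 0.0361, 0.2689, 0.2049, 0.1984).
x̄_st = Σ Wₕ·x̄ₕ = 0.1672·105.59 + 0.1246·113.80 + 0.0361·53.46 + 0.2689·94.99 + 0.2049·115.30 + 0.1984·30.87 ≈ 89.0512...
→ 89.05.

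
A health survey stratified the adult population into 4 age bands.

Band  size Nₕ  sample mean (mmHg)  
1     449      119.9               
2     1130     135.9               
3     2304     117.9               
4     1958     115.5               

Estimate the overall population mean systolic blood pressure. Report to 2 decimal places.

N = 5841; weights Wₕ = Nₕ/N = (0.0769, 0.1935, 0.3945, 0.3352).
x̄_st = Σ Wₕ·x̄ₕ = 0.0769·119.9 + 0.1935·135.9 + 0.3945·117.9 + 0.3352·115.5 ≈ 120.7315...
→ 120.73.

120.73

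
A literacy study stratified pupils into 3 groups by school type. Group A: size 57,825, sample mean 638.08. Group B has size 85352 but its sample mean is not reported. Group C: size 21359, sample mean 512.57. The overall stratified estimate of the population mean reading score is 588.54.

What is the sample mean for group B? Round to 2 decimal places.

Σ Nₕx̄ₕ = N·μ, so 85352·x̄_B = 164536·588.54 − (57825·638.08 + 21359·512.57).
= 96836017.44 − 47844958.63 = 48991058.81.
x̄_B = 48991058.81 / 85352 = 573.9884... → 573.99.

573.99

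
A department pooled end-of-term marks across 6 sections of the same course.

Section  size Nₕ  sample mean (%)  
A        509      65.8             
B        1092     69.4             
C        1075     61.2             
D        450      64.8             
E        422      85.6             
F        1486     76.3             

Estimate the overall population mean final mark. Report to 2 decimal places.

N = 5034; weights Wₕ = Nₕ/N = (0.1011, 0.2169, 0.2135, 0.0894, 0.0838, 0.2952).
x̄_st = Σ Wₕ·x̄ₕ = 0.1011·65.8 + 0.2169·69.4 + 0.2135·61.2 + 0.0894·64.8 + 0.0838·85.6 + 0.2952·76.3 ≈ 70.2686...
→ 70.27.

70.27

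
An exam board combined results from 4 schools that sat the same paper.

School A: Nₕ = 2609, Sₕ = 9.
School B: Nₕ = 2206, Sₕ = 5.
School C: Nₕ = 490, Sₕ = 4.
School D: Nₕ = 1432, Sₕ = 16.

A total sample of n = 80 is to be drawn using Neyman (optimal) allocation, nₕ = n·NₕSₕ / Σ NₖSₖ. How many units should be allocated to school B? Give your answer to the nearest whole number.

15

Σ NₕSₕ = 2609·9 + 2206·5 + 490·4 + 1432·16 = 59383.
Share for B: 11030/59383 = 0.18574.
n_B = 80 × 0.18574 = 14.859... → 15.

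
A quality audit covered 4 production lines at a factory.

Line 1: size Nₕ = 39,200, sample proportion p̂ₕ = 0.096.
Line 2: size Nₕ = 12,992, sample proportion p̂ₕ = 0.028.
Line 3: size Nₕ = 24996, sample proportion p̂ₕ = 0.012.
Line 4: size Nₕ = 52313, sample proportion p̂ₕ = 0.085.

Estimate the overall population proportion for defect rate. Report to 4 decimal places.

0.0685

Wₕ = Nₕ/N with N = 129501: 0.3027, 0.1003, 0.1930, 0.4040.
p̂_st = 0.3027·0.096 + 0.1003·0.028 + 0.1930·0.012 + 0.4040·0.085 ≈ 0.068521... → 0.0685.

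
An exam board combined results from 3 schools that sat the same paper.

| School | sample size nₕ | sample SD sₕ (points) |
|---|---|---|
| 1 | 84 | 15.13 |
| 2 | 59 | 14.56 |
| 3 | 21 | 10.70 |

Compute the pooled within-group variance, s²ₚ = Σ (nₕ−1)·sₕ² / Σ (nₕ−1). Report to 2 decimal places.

208.61

Degrees of freedom: 83 + 58 + 20 = 161.
Σ(nₕ−1)sₕ² = 83·228.9169 + 58·211.9936 + 20·114.49 = 33585.5315.
s²ₚ = 33585.5315 / 161 = 208.6058... → 208.61.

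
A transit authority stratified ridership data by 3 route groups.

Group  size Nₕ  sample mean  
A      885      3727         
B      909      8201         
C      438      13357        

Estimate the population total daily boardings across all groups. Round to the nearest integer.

16603470

A: 885·3727 = 3298395
B: 909·8201 = 7454709
C: 438·13357 = 5850366
τ̂ = Σ Nₕx̄ₕ = 16603470.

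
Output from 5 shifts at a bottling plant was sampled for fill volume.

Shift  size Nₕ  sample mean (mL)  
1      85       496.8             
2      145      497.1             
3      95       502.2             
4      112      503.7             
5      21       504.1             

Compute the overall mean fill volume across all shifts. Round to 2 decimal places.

N = 458; weights Wₕ = Nₕ/N = (0.1856, 0.3166, 0.2074, 0.2445, 0.0459).
x̄_st = Σ Wₕ·x̄ₕ = 0.1856·496.8 + 0.3166·497.1 + 0.2074·502.2 + 0.2445·503.7 + 0.0459·504.1 ≈ 500.0371...
→ 500.04.

500.04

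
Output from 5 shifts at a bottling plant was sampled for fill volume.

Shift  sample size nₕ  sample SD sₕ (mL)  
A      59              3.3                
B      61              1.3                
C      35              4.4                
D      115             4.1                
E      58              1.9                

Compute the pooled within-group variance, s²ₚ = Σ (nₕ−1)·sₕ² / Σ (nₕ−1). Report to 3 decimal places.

10.877

A: (59−1)·3.3² = 58·10.89 = 631.62
B: (61−1)·1.3² = 60·1.69 = 101.4
C: (35−1)·4.4² = 34·19.36 = 658.24
D: (115−1)·4.1² = 114·16.81 = 1916.34
E: (58−1)·1.9² = 57·3.61 = 205.77
Numerator = 3513.37; denominator = Σ(nₕ−1) = 323.
s²ₚ = 3513.37/323 = 10.87731... → 10.877.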